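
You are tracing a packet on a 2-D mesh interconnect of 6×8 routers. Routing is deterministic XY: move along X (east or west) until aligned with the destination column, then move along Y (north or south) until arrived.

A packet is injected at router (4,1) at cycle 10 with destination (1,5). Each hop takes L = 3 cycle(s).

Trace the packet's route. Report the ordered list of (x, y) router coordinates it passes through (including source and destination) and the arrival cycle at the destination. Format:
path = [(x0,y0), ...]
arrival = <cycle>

path = [(4,1), (3,1), (2,1), (1,1), (1,2), (1,3), (1,4), (1,5)]
arrival = 31

#0 — 4,1 | c10
#1 — 3,1 | c13 | W
#2 — 2,1 | c16 | W
#3 — 1,1 | c19 | W
#4 — 1,2 | c22 | N
#5 — 1,3 | c25 | N
#6 — 1,4 | c28 | N
#7 — 1,5 | c31 | N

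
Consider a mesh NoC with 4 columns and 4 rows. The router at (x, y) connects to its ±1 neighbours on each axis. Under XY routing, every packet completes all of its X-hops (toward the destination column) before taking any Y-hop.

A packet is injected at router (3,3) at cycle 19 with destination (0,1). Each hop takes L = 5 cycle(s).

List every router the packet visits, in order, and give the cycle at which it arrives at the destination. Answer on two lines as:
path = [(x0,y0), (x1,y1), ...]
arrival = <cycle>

path = [(3,3), (2,3), (1,3), (0,3), (0,2), (0,1)]
arrival = 44

t=19: at (3,3)
t=24: at (2,3) after W
t=29: at (1,3) after W
t=34: at (0,3) after W
t=39: at (0,2) after S
t=44: at (0,1) after S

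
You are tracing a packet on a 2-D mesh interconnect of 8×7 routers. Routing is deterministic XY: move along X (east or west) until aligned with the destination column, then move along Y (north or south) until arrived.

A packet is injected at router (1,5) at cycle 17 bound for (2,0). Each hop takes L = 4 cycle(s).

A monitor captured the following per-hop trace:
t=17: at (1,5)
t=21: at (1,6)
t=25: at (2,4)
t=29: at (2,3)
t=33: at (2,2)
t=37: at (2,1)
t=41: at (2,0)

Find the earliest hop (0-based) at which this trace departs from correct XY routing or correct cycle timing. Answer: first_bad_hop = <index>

first_bad_hop = 1

[1] (+0,+1) / 4c ⇒ BAD: Y-move but x=1≠2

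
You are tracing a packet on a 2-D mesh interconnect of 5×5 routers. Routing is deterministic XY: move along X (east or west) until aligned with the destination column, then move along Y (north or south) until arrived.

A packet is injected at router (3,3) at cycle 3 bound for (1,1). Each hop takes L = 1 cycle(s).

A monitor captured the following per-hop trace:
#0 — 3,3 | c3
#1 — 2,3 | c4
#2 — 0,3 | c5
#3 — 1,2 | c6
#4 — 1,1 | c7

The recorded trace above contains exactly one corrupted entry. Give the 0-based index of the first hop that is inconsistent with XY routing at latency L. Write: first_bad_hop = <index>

  1: Δx=-1 Δy=+0 Δt=1 [ok]
  2: Δx=-2 Δy=+0 Δt=1 [BAD: non-unit step]

first_bad_hop = 2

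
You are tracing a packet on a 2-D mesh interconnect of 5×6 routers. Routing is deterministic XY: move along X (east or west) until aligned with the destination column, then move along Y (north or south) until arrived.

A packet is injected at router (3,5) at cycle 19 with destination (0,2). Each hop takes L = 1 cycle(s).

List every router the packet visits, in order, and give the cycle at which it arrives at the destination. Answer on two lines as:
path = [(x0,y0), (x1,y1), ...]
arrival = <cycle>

path = [(3,5), (2,5), (1,5), (0,5), (0,4), (0,3), (0,2)]
arrival = 25

hop 0: (3,5) @ cyc 19
hop 1: (2,5) @ cyc 20  [W]
hop 2: (1,5) @ cyc 21  [W]
hop 3: (0,5) @ cyc 22  [W]
hop 4: (0,4) @ cyc 23  [S]
hop 5: (0,3) @ cyc 24  [S]
hop 6: (0,2) @ cyc 25  [S]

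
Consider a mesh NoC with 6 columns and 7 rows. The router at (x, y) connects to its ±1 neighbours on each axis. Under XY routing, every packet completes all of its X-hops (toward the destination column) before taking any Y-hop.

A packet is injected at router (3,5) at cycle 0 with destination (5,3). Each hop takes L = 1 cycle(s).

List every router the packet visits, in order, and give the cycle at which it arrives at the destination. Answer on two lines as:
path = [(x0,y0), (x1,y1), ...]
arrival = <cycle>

path = [(3,5), (4,5), (5,5), (5,4), (5,3)]
arrival = 4

hop 0: (3,5) @ cyc 0
hop 1: (4,5) @ cyc 1  [E]
hop 2: (5,5) @ cyc 2  [E]
hop 3: (5,4) @ cyc 3  [S]
hop 4: (5,3) @ cyc 4  [S]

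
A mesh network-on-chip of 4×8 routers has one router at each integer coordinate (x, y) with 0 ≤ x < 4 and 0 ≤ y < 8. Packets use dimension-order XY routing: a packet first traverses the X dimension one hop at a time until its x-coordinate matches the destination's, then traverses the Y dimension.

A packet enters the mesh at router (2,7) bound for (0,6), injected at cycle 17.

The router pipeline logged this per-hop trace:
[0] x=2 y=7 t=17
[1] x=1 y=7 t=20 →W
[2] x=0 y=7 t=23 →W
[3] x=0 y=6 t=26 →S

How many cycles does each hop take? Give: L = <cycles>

Between hops 0 and 1 the cycle counter advances 20 − 17 = 3.
Per-hop latency L = Δcyc = 3.

L = 3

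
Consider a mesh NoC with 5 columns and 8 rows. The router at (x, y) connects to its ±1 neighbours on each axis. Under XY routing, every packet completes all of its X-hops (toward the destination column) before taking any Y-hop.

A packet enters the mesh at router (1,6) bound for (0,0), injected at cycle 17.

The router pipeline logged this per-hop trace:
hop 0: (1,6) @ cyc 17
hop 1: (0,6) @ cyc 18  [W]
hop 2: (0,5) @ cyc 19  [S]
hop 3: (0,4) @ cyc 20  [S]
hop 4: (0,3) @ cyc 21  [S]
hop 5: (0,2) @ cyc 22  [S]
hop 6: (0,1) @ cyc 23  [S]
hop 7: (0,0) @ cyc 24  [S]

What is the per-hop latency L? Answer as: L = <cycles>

Δcyc across hop 0→1: 18 − 17 = 1.
That increment is L by definition: L = 1.

L = 1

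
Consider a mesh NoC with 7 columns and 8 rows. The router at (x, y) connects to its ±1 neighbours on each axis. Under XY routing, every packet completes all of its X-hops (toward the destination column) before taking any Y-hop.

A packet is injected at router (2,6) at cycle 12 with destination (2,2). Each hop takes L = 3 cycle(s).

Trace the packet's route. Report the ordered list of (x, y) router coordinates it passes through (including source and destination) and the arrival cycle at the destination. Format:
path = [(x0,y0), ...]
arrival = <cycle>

path = [(2,6), (2,5), (2,4), (2,3), (2,2)]
arrival = 24

src (2,6)  cyc=12
S→(2,5)  cyc=15
S→(2,4)  cyc=18
S→(2,3)  cyc=21
S→(2,2)  cyc=24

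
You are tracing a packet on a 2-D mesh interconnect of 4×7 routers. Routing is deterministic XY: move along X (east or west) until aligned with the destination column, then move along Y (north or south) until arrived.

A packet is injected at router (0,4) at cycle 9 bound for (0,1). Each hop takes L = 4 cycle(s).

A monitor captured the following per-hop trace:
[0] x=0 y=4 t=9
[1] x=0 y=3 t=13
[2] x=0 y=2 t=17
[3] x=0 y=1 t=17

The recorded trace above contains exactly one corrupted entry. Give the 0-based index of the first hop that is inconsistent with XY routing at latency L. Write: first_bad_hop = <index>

first_bad_hop = 3

check 1→ d=(0,-1) cyc+4: ok
check 2→ d=(0,-1) cyc+4: ok
check 3→ d=(0,-1) cyc+0: BAD: Δcyc=0≠L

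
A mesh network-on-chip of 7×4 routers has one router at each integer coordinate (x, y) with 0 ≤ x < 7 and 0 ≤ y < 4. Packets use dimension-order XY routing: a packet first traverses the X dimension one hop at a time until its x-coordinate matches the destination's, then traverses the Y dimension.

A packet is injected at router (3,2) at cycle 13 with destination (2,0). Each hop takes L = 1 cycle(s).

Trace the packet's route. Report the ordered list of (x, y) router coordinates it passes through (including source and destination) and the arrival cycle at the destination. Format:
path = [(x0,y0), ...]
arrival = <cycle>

  0. router=(3,2) cycle=13 (inject)
  1. router=(2,2) cycle=14 dir=W
  2. router=(2,1) cycle=15 dir=S
  3. router=(2,0) cycle=16 dir=S

path = [(3,2), (2,2), (2,1), (2,0)]
arrival = 16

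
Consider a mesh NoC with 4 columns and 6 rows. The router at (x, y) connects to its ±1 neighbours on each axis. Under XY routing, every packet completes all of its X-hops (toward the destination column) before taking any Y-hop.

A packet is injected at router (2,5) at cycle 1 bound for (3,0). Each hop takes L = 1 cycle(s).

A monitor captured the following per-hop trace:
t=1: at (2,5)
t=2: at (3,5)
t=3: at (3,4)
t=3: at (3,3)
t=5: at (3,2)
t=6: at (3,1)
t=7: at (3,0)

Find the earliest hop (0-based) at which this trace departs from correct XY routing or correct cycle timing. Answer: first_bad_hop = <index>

first_bad_hop = 3

  1: Δx=+1 Δy=+0 Δt=1 [ok]
  2: Δx=+0 Δy=-1 Δt=1 [ok]
  3: Δx=+0 Δy=-1 Δt=0 [BAD: Δcyc=0≠L]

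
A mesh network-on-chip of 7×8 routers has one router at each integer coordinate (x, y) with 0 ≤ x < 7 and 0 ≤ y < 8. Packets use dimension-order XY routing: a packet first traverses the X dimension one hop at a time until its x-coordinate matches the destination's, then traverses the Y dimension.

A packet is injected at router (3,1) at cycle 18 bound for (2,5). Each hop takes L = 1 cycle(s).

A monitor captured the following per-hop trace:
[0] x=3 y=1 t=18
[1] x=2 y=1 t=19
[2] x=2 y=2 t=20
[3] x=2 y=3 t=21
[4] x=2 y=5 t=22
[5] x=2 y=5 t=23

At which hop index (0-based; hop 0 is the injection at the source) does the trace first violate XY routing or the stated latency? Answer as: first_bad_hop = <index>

  1: Δx=-1 Δy=+0 Δt=1 [ok]
  2: Δx=+0 Δy=+1 Δt=1 [ok]
  3: Δx=+0 Δy=+1 Δt=1 [ok]
  4: Δx=+0 Δy=+2 Δt=1 [BAD: non-unit step]

first_bad_hop = 4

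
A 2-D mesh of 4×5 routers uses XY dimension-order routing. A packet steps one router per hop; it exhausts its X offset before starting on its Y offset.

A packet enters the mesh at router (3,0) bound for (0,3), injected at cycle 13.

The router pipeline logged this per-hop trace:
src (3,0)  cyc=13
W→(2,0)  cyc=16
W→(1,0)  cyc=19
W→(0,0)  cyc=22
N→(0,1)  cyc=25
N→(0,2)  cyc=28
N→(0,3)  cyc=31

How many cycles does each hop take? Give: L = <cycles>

L = 3

From hop 0 (13) to hop 1 (16): +3 cycles.
Per-hop latency L = Δcyc = 3.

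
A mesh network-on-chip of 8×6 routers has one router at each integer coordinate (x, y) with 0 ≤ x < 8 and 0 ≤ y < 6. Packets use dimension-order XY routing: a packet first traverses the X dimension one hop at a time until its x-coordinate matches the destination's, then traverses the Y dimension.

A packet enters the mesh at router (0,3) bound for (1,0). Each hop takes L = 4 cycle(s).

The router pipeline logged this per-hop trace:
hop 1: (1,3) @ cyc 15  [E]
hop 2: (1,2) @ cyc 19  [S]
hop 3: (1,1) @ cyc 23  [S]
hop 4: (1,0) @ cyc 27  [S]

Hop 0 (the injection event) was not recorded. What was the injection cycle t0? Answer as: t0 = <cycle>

Hop 1 reached at cycle 15; hop k is at t0 + k·L.
t0 = cyc[1] − L = 15 − 4 = 11.

t0 = 11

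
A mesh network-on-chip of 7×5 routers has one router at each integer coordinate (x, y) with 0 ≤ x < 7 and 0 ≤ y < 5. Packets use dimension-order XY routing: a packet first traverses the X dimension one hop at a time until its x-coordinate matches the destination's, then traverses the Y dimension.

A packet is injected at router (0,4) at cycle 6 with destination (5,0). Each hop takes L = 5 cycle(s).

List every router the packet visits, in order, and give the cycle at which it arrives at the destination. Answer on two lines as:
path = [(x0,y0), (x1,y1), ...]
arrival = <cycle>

t=6: at (0,4)
t=11: at (1,4) after E
t=16: at (2,4) after E
t=21: at (3,4) after E
t=26: at (4,4) after E
t=31: at (5,4) after E
t=36: at (5,3) after S
t=41: at (5,2) after S
t=46: at (5,1) after S
t=51: at (5,0) after S

path = [(0,4), (1,4), (2,4), (3,4), (4,4), (5,4), (5,3), (5,2), (5,1), (5,0)]
arrival = 51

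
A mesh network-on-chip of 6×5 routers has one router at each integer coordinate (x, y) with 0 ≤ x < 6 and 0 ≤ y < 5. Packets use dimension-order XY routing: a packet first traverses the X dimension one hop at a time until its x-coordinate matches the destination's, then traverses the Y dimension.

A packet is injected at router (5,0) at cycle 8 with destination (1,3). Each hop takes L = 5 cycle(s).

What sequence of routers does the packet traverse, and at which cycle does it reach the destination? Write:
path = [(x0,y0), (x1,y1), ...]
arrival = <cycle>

path = [(5,0), (4,0), (3,0), (2,0), (1,0), (1,1), (1,2), (1,3)]
arrival = 43

[0] x=5 y=0 t=8
[1] x=4 y=0 t=13 →W
[2] x=3 y=0 t=18 →W
[3] x=2 y=0 t=23 →W
[4] x=1 y=0 t=28 →W
[5] x=1 y=1 t=33 →N
[6] x=1 y=2 t=38 →N
[7] x=1 y=3 t=43 →N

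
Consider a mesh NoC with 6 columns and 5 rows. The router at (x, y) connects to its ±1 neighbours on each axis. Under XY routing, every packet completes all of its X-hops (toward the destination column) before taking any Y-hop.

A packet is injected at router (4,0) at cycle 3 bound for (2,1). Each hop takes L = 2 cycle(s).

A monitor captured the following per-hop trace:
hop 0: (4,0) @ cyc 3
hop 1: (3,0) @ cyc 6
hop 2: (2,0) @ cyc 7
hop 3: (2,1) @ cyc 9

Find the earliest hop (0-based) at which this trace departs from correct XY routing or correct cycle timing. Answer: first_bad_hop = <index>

first_bad_hop = 1

check 1→ d=(-1,0) cyc+3: BAD: Δcyc=3≠L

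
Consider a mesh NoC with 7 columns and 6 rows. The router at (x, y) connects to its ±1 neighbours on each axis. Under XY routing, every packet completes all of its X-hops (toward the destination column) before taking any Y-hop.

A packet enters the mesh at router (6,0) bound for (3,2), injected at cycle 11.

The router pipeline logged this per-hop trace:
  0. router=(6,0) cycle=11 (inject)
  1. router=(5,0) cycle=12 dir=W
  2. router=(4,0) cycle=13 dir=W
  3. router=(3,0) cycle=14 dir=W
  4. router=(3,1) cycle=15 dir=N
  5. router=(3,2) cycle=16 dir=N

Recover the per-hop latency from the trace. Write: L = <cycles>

Between hops 0 and 1 the cycle counter advances 12 − 11 = 1.
That increment is L by definition: L = 1.

L = 1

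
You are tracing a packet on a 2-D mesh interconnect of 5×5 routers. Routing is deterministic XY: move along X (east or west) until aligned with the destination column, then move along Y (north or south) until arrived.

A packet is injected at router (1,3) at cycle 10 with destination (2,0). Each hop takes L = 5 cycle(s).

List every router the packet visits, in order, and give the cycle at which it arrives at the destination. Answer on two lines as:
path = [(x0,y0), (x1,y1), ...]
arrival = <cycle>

path = [(1,3), (2,3), (2,2), (2,1), (2,0)]
arrival = 30

#0 — 1,3 | c10
#1 — 2,3 | c15 | E
#2 — 2,2 | c20 | S
#3 — 2,1 | c25 | S
#4 — 2,0 | c30 | S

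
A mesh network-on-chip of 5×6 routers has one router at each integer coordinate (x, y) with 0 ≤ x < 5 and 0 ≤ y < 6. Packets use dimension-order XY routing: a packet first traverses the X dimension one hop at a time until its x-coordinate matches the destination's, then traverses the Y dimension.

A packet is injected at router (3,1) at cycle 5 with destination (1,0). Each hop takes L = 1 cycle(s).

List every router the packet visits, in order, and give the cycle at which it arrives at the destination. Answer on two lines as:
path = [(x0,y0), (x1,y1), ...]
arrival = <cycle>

hop 0: (3,1) @ cyc 5
hop 1: (2,1) @ cyc 6  [W]
hop 2: (1,1) @ cyc 7  [W]
hop 3: (1,0) @ cyc 8  [S]

path = [(3,1), (2,1), (1,1), (1,0)]
arrival = 8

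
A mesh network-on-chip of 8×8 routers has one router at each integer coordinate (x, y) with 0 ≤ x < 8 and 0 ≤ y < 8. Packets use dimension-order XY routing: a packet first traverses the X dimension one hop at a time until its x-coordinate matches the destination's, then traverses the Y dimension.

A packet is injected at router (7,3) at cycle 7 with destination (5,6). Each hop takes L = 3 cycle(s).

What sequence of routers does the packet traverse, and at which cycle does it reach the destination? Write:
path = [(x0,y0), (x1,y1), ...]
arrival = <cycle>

  0. router=(7,3) cycle=7 (inject)
  1. router=(6,3) cycle=10 dir=W
  2. router=(5,3) cycle=13 dir=W
  3. router=(5,4) cycle=16 dir=N
  4. router=(5,5) cycle=19 dir=N
  5. router=(5,6) cycle=22 dir=N

path = [(7,3), (6,3), (5,3), (5,4), (5,5), (5,6)]
arrival = 22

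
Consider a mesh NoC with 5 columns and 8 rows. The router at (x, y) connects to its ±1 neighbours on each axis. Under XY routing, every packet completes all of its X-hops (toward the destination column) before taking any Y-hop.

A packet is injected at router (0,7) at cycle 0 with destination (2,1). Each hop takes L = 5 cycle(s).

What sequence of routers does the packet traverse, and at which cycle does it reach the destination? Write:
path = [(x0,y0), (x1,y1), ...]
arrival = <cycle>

[0] x=0 y=7 t=0
[1] x=1 y=7 t=5 →E
[2] x=2 y=7 t=10 →E
[3] x=2 y=6 t=15 →S
[4] x=2 y=5 t=20 →S
[5] x=2 y=4 t=25 →S
[6] x=2 y=3 t=30 →S
[7] x=2 y=2 t=35 →S
[8] x=2 y=1 t=40 →S

path = [(0,7), (1,7), (2,7), (2,6), (2,5), (2,4), (2,3), (2,2), (2,1)]
arrival = 40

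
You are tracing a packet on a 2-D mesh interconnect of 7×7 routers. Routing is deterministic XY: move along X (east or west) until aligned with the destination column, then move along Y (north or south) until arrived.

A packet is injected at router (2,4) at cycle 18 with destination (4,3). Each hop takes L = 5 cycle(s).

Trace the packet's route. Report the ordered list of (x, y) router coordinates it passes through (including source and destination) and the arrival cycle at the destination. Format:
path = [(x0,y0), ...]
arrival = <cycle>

src (2,4)  cyc=18
E→(3,4)  cyc=23
E→(4,4)  cyc=28
S→(4,3)  cyc=33

path = [(2,4), (3,4), (4,4), (4,3)]
arrival = 33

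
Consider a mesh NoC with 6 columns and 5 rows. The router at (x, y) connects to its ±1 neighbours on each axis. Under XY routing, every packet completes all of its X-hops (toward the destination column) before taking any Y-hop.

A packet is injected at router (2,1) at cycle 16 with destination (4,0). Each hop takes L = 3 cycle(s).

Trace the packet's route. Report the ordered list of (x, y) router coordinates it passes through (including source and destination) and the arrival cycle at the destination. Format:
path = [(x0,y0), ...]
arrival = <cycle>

hop 0: (2,1) @ cyc 16
hop 1: (3,1) @ cyc 19  [E]
hop 2: (4,1) @ cyc 22  [E]
hop 3: (4,0) @ cyc 25  [S]

path = [(2,1), (3,1), (4,1), (4,0)]
arrival = 25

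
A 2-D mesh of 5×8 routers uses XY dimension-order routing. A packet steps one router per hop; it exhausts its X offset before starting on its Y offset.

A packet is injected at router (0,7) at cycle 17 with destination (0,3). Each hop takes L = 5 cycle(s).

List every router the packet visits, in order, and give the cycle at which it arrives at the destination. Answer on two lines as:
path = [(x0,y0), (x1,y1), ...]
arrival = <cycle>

path = [(0,7), (0,6), (0,5), (0,4), (0,3)]
arrival = 37

src (0,7)  cyc=17
S→(0,6)  cyc=22
S→(0,5)  cyc=27
S→(0,4)  cyc=32
S→(0,3)  cyc=37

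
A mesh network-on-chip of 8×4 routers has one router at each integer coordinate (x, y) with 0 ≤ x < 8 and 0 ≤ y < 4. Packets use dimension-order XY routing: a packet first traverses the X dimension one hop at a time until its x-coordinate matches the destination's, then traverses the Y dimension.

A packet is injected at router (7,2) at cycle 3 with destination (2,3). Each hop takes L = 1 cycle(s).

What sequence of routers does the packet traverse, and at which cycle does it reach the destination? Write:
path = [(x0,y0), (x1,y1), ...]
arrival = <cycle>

path = [(7,2), (6,2), (5,2), (4,2), (3,2), (2,2), (2,3)]
arrival = 9

#0 — 7,2 | c3
#1 — 6,2 | c4 | W
#2 — 5,2 | c5 | W
#3 — 4,2 | c6 | W
#4 — 3,2 | c7 | W
#5 — 2,2 | c8 | W
#6 — 2,3 | c9 | N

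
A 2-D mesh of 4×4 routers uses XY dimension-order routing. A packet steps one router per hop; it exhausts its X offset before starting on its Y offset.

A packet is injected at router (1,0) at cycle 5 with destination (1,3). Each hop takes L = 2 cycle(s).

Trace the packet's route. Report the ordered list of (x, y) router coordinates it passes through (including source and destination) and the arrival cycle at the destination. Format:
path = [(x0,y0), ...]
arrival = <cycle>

path = [(1,0), (1,1), (1,2), (1,3)]
arrival = 11

[0] x=1 y=0 t=5
[1] x=1 y=1 t=7 →N
[2] x=1 y=2 t=9 →N
[3] x=1 y=3 t=11 →N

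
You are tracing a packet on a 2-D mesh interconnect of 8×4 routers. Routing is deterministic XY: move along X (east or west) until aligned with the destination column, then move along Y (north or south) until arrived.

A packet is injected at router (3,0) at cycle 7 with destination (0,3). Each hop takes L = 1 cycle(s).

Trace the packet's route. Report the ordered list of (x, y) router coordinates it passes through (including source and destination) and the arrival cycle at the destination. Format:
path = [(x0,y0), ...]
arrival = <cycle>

#0 — 3,0 | c7
#1 — 2,0 | c8 | W
#2 — 1,0 | c9 | W
#3 — 0,0 | c10 | W
#4 — 0,1 | c11 | N
#5 — 0,2 | c12 | N
#6 — 0,3 | c13 | N

path = [(3,0), (2,0), (1,0), (0,0), (0,1), (0,2), (0,3)]
arrival = 13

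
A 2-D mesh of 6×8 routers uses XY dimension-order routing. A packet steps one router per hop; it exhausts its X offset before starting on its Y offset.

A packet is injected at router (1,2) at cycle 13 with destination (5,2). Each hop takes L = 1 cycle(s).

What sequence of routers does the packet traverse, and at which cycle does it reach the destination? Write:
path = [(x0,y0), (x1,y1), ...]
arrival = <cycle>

t=13: at (1,2)
t=14: at (2,2) after E
t=15: at (3,2) after E
t=16: at (4,2) after E
t=17: at (5,2) after E

path = [(1,2), (2,2), (3,2), (4,2), (5,2)]
arrival = 17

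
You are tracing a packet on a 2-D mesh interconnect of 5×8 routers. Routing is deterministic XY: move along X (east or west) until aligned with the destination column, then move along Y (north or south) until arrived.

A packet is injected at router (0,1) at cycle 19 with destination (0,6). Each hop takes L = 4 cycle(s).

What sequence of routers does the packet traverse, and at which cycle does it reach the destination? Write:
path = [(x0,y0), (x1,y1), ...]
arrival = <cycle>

src (0,1)  cyc=19
N→(0,2)  cyc=23
N→(0,3)  cyc=27
N→(0,4)  cyc=31
N→(0,5)  cyc=35
N→(0,6)  cyc=39

path = [(0,1), (0,2), (0,3), (0,4), (0,5), (0,6)]
arrival = 39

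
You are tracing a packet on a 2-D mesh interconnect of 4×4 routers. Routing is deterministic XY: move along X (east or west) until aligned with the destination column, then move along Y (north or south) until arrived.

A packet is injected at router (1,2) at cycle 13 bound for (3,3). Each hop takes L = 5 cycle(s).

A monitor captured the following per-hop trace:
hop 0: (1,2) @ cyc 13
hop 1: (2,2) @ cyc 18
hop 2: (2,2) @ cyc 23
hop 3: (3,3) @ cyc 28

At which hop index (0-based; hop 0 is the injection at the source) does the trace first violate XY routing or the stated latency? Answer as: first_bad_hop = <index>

first_bad_hop = 2

hop 1: step (+1,+0), +5 cyc — ok
hop 2: step (+0,+0), +5 cyc — BAD: non-unit step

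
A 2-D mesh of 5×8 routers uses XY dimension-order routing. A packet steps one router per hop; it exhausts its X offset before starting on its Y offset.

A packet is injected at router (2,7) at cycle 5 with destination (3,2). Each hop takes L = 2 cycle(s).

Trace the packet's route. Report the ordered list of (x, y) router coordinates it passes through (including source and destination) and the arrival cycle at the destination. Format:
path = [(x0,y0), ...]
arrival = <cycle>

path = [(2,7), (3,7), (3,6), (3,5), (3,4), (3,3), (3,2)]
arrival = 17

src (2,7)  cyc=5
E→(3,7)  cyc=7
S→(3,6)  cyc=9
S→(3,5)  cyc=11
S→(3,4)  cyc=13
S→(3,3)  cyc=15
S→(3,2)  cyc=17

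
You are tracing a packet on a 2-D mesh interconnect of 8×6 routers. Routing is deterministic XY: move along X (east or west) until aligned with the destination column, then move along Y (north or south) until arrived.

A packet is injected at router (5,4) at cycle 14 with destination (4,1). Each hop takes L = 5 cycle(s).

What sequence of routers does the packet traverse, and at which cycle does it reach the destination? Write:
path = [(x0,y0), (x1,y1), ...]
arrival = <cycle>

#0 — 5,4 | c14
#1 — 4,4 | c19 | W
#2 — 4,3 | c24 | S
#3 — 4,2 | c29 | S
#4 — 4,1 | c34 | S

path = [(5,4), (4,4), (4,3), (4,2), (4,1)]
arrival = 34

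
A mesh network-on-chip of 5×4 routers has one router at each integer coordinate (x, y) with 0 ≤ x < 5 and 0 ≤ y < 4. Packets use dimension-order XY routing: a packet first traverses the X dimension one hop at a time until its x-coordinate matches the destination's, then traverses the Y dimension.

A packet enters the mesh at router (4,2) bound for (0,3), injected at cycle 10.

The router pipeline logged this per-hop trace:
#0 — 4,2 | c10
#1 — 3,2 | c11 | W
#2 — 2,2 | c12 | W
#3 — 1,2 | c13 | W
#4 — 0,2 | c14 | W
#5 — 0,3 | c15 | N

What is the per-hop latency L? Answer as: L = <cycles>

L = 1

cyc[1] − cyc[0] = 11 − 10 = 1.
Each hop adds L, hence L = 1.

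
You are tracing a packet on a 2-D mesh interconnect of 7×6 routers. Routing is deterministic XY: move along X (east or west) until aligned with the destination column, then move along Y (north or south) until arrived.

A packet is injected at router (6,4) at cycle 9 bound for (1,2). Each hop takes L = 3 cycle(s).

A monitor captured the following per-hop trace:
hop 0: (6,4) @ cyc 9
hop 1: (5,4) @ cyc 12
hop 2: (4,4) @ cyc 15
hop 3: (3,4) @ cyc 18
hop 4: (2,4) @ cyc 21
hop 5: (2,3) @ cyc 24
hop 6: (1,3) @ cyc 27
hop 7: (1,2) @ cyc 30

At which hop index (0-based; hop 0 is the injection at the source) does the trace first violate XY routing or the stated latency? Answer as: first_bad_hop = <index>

check 1→ d=(-1,0) cyc+3: ok
check 2→ d=(-1,0) cyc+3: ok
check 3→ d=(-1,0) cyc+3: ok
check 4→ d=(-1,0) cyc+3: ok
check 5→ d=(0,-1) cyc+3: BAD: Y-move but x=2≠1

first_bad_hop = 5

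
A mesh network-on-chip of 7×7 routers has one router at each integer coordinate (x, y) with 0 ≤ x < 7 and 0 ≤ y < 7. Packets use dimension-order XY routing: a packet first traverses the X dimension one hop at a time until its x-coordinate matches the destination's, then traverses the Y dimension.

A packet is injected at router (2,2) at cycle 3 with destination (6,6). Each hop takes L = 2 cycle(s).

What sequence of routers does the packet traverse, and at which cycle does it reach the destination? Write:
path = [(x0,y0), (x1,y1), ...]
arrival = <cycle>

path = [(2,2), (3,2), (4,2), (5,2), (6,2), (6,3), (6,4), (6,5), (6,6)]
arrival = 19

#0 — 2,2 | c3
#1 — 3,2 | c5 | E
#2 — 4,2 | c7 | E
#3 — 5,2 | c9 | E
#4 — 6,2 | c11 | E
#5 — 6,3 | c13 | N
#6 — 6,4 | c15 | N
#7 — 6,5 | c17 | N
#8 — 6,6 | c19 | N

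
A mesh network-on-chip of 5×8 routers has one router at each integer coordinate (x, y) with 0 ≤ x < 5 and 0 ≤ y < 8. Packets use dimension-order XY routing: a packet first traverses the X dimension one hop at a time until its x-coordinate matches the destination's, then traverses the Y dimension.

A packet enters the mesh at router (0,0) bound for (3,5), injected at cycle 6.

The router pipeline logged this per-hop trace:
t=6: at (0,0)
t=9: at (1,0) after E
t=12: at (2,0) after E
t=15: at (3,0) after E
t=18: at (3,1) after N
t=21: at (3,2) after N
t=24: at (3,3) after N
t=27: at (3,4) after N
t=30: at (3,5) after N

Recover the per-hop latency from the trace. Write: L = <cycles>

L = 3

Δcyc across hop 0→1: 9 − 6 = 3.
That increment is L by definition: L = 3.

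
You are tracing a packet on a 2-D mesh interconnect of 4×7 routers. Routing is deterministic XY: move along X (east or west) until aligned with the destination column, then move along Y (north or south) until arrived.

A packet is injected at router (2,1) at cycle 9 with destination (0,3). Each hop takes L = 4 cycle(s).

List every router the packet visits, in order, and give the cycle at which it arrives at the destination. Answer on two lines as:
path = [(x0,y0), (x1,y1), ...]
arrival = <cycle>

path = [(2,1), (1,1), (0,1), (0,2), (0,3)]
arrival = 25

#0 — 2,1 | c9
#1 — 1,1 | c13 | W
#2 — 0,1 | c17 | W
#3 — 0,2 | c21 | N
#4 — 0,3 | c25 | N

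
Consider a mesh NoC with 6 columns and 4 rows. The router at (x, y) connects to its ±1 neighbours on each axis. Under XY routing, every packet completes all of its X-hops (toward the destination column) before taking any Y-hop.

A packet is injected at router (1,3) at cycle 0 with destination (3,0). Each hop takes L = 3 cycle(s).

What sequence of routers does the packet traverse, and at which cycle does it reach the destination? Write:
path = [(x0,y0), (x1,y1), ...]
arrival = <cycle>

#0 — 1,3 | c0
#1 — 2,3 | c3 | E
#2 — 3,3 | c6 | E
#3 — 3,2 | c9 | S
#4 — 3,1 | c12 | S
#5 — 3,0 | c15 | S

path = [(1,3), (2,3), (3,3), (3,2), (3,1), (3,0)]
arrival = 15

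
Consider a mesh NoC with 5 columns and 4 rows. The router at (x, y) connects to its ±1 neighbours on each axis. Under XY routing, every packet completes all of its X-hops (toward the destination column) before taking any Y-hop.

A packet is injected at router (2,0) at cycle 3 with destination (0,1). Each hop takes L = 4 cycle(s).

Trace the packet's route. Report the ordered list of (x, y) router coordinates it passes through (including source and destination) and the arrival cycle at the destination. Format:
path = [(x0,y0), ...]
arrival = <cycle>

hop 0: (2,0) @ cyc 3
hop 1: (1,0) @ cyc 7  [W]
hop 2: (0,0) @ cyc 11  [W]
hop 3: (0,1) @ cyc 15  [N]

path = [(2,0), (1,0), (0,0), (0,1)]
arrival = 15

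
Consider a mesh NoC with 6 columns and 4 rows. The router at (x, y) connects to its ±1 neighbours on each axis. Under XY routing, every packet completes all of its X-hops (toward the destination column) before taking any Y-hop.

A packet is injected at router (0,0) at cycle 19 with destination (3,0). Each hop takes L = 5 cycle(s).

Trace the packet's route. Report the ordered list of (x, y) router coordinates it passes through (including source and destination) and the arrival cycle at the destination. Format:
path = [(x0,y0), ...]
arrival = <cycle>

path = [(0,0), (1,0), (2,0), (3,0)]
arrival = 34

[0] x=0 y=0 t=19
[1] x=1 y=0 t=24 →E
[2] x=2 y=0 t=29 →E
[3] x=3 y=0 t=34 →E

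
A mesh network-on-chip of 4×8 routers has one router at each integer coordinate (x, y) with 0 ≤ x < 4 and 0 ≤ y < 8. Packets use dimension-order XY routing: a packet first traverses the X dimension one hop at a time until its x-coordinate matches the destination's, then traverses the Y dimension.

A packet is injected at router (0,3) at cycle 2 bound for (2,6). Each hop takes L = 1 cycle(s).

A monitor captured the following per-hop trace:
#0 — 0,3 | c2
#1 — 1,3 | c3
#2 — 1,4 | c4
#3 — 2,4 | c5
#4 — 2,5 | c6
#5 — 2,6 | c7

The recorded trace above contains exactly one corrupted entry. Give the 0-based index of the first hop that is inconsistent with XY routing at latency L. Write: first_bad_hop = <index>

hop 1: step (+1,+0), +1 cyc — ok
hop 2: step (+0,+1), +1 cyc — BAD: Y-move but x=1≠2

first_bad_hop = 2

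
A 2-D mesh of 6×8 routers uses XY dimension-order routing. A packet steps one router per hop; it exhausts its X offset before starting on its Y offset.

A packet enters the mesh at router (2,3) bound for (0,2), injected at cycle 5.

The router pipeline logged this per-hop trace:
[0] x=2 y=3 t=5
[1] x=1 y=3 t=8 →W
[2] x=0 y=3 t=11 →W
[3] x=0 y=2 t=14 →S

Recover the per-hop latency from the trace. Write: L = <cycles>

L = 3

Between hops 0 and 1 the cycle counter advances 8 − 5 = 3.
Per-hop latency L = Δcyc = 3.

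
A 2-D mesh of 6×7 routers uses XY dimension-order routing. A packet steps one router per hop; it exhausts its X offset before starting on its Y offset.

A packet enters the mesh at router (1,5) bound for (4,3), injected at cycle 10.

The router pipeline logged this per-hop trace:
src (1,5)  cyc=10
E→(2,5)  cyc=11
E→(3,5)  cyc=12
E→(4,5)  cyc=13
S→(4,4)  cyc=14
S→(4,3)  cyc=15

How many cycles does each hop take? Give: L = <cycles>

L = 1

Between hops 0 and 1 the cycle counter advances 11 − 10 = 1.
One hop costs L cycles, so L = 1.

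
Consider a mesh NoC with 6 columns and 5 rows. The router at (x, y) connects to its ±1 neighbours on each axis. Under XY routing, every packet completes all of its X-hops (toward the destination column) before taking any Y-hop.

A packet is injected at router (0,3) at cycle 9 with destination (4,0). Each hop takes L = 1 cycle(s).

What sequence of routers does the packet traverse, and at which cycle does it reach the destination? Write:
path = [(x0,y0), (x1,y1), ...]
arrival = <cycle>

hop 0: (0,3) @ cyc 9
hop 1: (1,3) @ cyc 10  [E]
hop 2: (2,3) @ cyc 11  [E]
hop 3: (3,3) @ cyc 12  [E]
hop 4: (4,3) @ cyc 13  [E]
hop 5: (4,2) @ cyc 14  [S]
hop 6: (4,1) @ cyc 15  [S]
hop 7: (4,0) @ cyc 16  [S]

path = [(0,3), (1,3), (2,3), (3,3), (4,3), (4,2), (4,1), (4,0)]
arrival = 16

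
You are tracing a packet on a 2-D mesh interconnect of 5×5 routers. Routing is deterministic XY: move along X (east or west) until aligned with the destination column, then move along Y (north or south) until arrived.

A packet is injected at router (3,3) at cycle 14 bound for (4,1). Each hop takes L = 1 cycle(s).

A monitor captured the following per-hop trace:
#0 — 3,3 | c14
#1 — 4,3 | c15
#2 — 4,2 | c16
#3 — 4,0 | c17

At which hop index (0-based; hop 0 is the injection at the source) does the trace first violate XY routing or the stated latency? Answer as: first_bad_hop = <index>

first_bad_hop = 3

  1: Δx=+1 Δy=+0 Δt=1 [ok]
  2: Δx=+0 Δy=-1 Δt=1 [ok]
  3: Δx=+0 Δy=-2 Δt=1 [BAD: non-unit step]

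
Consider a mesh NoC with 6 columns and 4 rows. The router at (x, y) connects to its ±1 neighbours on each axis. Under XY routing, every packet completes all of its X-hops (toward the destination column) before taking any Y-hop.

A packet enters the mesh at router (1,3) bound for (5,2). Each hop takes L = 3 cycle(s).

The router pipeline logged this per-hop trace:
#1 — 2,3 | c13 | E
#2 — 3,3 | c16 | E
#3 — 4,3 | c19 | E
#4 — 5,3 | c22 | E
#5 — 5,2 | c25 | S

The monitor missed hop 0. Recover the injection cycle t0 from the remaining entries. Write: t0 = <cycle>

t0 = 10

cyc[1] = 13 and cyc[k] = t0 + k·L for every k.
Therefore t0 = 13 − L = 10.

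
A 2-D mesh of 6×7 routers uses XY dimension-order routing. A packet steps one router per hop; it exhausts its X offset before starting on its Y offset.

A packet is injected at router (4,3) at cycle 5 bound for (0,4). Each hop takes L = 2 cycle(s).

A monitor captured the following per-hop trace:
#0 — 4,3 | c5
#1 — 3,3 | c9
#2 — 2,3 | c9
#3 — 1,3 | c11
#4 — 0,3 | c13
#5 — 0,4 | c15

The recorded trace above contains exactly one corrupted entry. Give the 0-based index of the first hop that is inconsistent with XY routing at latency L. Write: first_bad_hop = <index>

first_bad_hop = 1

check 1→ d=(-1,0) cyc+4: BAD: Δcyc=4≠L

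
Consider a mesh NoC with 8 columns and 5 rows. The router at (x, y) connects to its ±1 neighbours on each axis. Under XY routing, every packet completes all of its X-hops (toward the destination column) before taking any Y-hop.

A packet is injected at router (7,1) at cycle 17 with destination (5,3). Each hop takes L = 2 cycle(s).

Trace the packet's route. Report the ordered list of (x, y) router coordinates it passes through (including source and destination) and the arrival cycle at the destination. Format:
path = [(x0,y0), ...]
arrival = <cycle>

hop 0: (7,1) @ cyc 17
hop 1: (6,1) @ cyc 19  [W]
hop 2: (5,1) @ cyc 21  [W]
hop 3: (5,2) @ cyc 23  [N]
hop 4: (5,3) @ cyc 25  [N]

path = [(7,1), (6,1), (5,1), (5,2), (5,3)]
arrival = 25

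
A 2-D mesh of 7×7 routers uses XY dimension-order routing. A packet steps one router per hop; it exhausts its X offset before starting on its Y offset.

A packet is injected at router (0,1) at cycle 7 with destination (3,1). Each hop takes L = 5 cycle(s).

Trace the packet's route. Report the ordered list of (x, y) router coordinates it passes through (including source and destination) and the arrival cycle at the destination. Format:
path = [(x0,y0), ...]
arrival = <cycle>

#0 — 0,1 | c7
#1 — 1,1 | c12 | E
#2 — 2,1 | c17 | E
#3 — 3,1 | c22 | E

path = [(0,1), (1,1), (2,1), (3,1)]
arrival = 22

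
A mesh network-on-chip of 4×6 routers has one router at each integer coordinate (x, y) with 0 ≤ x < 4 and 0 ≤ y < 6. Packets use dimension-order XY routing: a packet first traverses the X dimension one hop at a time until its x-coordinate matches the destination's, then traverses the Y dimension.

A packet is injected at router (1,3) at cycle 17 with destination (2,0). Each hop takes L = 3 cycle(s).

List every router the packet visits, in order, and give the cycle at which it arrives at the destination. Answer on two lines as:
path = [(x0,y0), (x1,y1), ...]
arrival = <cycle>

path = [(1,3), (2,3), (2,2), (2,1), (2,0)]
arrival = 29

#0 — 1,3 | c17
#1 — 2,3 | c20 | E
#2 — 2,2 | c23 | S
#3 — 2,1 | c26 | S
#4 — 2,0 | c29 | S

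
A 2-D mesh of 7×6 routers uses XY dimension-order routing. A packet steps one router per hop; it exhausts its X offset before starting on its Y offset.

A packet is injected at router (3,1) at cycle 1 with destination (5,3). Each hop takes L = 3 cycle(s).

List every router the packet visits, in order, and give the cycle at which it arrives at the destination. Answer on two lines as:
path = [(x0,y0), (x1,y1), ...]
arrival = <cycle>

path = [(3,1), (4,1), (5,1), (5,2), (5,3)]
arrival = 13

  0. router=(3,1) cycle=1 (inject)
  1. router=(4,1) cycle=4 dir=E
  2. router=(5,1) cycle=7 dir=E
  3. router=(5,2) cycle=10 dir=N
  4. router=(5,3) cycle=13 dir=N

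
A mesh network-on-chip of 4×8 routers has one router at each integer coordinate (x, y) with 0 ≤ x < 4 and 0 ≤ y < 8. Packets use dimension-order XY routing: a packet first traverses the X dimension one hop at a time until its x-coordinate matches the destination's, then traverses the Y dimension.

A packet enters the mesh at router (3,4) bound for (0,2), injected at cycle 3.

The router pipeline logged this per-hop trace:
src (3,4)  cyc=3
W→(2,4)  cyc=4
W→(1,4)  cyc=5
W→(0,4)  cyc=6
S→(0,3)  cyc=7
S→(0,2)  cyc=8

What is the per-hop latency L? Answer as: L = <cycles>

cyc[1] − cyc[0] = 4 − 3 = 1.
That increment is L by definition: L = 1.

L = 1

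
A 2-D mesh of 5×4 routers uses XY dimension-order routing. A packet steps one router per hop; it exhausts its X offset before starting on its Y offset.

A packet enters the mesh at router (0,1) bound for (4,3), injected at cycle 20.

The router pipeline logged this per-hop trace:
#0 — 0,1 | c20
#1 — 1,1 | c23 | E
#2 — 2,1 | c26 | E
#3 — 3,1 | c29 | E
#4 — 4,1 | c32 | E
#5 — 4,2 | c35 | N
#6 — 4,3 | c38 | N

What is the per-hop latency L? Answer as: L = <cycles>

From hop 0 (20) to hop 1 (23): +3 cycles.
Each hop adds L, hence L = 3.

L = 3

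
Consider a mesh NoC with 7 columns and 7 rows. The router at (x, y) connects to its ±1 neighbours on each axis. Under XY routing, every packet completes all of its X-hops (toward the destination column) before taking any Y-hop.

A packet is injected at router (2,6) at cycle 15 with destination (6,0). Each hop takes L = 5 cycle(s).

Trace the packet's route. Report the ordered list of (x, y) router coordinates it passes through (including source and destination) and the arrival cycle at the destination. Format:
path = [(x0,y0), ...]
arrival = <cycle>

path = [(2,6), (3,6), (4,6), (5,6), (6,6), (6,5), (6,4), (6,3), (6,2), (6,1), (6,0)]
arrival = 65

[0] x=2 y=6 t=15
[1] x=3 y=6 t=20 →E
[2] x=4 y=6 t=25 →E
[3] x=5 y=6 t=30 →E
[4] x=6 y=6 t=35 →E
[5] x=6 y=5 t=40 →S
[6] x=6 y=4 t=45 →S
[7] x=6 y=3 t=50 →S
[8] x=6 y=2 t=55 →S
[9] x=6 y=1 t=60 →S
[10] x=6 y=0 t=65 →S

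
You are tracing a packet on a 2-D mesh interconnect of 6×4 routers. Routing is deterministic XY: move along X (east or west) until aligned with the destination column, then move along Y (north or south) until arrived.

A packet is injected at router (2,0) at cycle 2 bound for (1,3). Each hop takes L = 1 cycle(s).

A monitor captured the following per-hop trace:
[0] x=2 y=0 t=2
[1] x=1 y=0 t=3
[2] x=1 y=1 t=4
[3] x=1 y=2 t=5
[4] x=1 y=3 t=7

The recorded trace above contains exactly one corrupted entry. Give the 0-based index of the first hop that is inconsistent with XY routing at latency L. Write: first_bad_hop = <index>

  1: Δx=-1 Δy=+0 Δt=1 [ok]
  2: Δx=+0 Δy=+1 Δt=1 [ok]
  3: Δx=+0 Δy=+1 Δt=1 [ok]
  4: Δx=+0 Δy=+1 Δt=2 [BAD: Δcyc=2≠L]

first_bad_hop = 4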